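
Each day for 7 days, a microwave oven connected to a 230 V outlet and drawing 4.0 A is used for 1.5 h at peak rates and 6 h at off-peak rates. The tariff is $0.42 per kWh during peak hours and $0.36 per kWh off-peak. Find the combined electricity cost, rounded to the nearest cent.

$17.97

Power = 4.0 A × 230 V = 920 W = 0.92 kW
Peak energy = 0.92 kW × 1.5 h × 7 = 9.66 kWh
Off-peak energy = 0.92 kW × 6 h × 7 = 38.64 kWh
Cost = 9.66 × $0.42 + 38.64 × $0.36 = $4.0572 + $13.9104 = $17.97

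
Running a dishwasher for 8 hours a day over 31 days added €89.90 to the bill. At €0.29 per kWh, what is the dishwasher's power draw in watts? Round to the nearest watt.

1250 W

Energy = €89.90 ÷ €0.29/kWh = 310 kWh
Runtime = 8 h/day × 31 days = 248 h
Power = 310 kWh ÷ 248 h = 1.25 kW = 1250 W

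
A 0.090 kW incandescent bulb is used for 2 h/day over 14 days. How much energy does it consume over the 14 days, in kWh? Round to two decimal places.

Runtime = 2 h/day × 14 days = 28 h
Energy = 0.09 kW × 28 h = 2.52 kWh

2.52 kWh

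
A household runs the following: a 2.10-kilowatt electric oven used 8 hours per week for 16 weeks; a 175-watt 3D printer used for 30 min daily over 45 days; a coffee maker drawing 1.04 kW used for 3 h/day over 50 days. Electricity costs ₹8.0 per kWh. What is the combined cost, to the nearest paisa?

electric oven: Runtime = 8 h/week × 16 weeks = 128 h
electric oven: 2.1 kW × 128 h = 268.8 kWh
3D printer: Runtime = 30 min × 45 = 1350 min = 22.5 h
3D printer: 0.175 kW × 22.5 h = 3.9375 kWh
coffee maker: Runtime = 3 h/day × 50 days = 150 h
coffee maker: 1.04 kW × 150 h = 156 kWh
Total energy = 428.7375 kWh
Cost = 428.7375 × ₹8.0 = ₹3429.90

₹3429.90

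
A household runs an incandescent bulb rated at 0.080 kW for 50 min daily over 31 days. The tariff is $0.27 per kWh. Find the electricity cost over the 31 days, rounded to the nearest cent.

Runtime = 50 min × 31 = 1550 min = 25.833333… h
Energy = 0.08 kW × 25.833333… h = 2.066666… kWh
Cost = 2.066666… kWh × $0.27/kWh = $0.56

$0.56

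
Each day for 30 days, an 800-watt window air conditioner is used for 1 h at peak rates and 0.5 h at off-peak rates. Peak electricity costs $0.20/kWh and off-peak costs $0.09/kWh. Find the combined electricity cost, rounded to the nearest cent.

$5.88

Peak energy = 0.8 kW × 1 h × 30 = 24 kWh
Off-peak energy = 0.8 kW × 0.5 h × 30 = 12 kWh
Cost = 24 × $0.20 + 12 × $0.09 = $4.8 + $1.08 = $5.88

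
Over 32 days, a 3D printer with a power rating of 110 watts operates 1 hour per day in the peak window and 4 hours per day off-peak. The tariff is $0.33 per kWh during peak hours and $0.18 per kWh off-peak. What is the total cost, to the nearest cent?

Peak energy = 0.11 kW × 1 h × 32 = 3.52 kWh
Off-peak energy = 0.11 kW × 4 h × 32 = 14.08 kWh
Cost = 3.52 × $0.33 + 14.08 × $0.18 = $1.1616 + $2.5344 = $3.70

$3.70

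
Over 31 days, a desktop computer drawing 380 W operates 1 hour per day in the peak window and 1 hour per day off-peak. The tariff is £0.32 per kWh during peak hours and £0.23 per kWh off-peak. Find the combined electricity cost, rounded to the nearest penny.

£6.48

Peak energy = 0.38 kW × 1 h × 31 = 11.78 kWh
Off-peak energy = 0.38 kW × 1 h × 31 = 11.78 kWh
Cost = 11.78 × £0.32 + 11.78 × £0.23 = £3.7696 + £2.7094 = £6.48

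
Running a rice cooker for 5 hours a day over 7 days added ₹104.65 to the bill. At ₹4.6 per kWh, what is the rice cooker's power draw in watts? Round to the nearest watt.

Energy = ₹104.65 ÷ ₹4.6/kWh = 22.75 kWh
Runtime = 5 h/day × 7 days = 35 h
Power = 22.75 kWh ÷ 35 h = 0.65 kW = 650 W

650 W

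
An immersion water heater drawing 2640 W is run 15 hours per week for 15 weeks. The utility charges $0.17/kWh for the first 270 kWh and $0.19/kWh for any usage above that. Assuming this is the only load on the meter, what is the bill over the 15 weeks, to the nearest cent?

Runtime = 15 h/week × 15 weeks = 225 h
Energy = 2.64 kW × 225 h = 594 kWh
Tier 1 (0–270 kWh): 270 × $0.17 = $45.9
Above 270 kWh: 324 × $0.19 = $61.56
Bill = $107.46

$107.46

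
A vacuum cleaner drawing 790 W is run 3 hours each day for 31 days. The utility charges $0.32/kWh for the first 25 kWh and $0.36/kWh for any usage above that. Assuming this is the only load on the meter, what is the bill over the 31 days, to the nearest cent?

Runtime = 3 h/day × 31 days = 93 h
Energy = 0.79 kW × 93 h = 73.47 kWh
Tier 1 (0–25 kWh): 25 × $0.32 = $8
Above 25 kWh: 48.47 × $0.36 = $17.4492
Bill = $25.45

$25.45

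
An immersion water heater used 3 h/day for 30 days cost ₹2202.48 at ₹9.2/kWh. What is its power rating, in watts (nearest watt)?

Energy = ₹2202.48 ÷ ₹9.2/kWh = 239.4 kWh
Runtime = 3 h/day × 30 days = 90 h
Power = 239.4 kWh ÷ 90 h = 2.66 kW = 2660 W

2660 W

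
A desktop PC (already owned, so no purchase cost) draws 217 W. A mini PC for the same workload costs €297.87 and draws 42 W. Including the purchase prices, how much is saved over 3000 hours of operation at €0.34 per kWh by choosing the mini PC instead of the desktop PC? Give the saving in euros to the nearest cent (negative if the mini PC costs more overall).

-€119.37

desktop PC: €0.00 + (217/1000) kW × 3000 h × €0.34 = €0.00 + €221.34 = €221.34
mini PC: €297.87 + (42/1000) kW × 3000 h × €0.34 = €297.87 + €42.84 = €340.71
Saving = €221.34 − €340.71 = −€119.37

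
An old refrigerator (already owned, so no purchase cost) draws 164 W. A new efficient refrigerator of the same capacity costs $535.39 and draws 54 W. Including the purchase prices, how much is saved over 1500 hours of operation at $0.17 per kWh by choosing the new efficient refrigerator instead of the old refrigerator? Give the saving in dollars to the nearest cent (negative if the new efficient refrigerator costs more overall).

-$507.34

old refrigerator: $0.00 + (164/1000) kW × 1500 h × $0.17 = $0.00 + $41.82 = $41.82
new efficient refrigerator: $535.39 + (54/1000) kW × 1500 h × $0.17 = $535.39 + $13.77 = $549.16
Saving = $41.82 − $549.16 = −$507.34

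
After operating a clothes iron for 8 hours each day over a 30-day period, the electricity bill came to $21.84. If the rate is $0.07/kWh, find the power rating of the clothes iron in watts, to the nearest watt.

Energy = $21.84 ÷ $0.07/kWh = 312 kWh
Runtime = 8 h/day × 30 days = 240 h
Power = 312 kWh ÷ 240 h = 1.3 kW = 1300 W

1300 W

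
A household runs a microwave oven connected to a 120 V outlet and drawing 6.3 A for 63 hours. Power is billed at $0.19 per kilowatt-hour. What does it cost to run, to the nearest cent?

$9.05

Power = 6.3 A × 120 V = 756 W = 0.756 kW
Energy = 0.756 kW × 63 h = 47.628 kWh
Cost = 47.628 kWh × $0.19/kWh = $9.05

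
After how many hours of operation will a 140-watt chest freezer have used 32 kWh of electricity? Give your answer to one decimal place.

228.6 h

Hours = 32 kWh ÷ 0.14 kW = 228.6 h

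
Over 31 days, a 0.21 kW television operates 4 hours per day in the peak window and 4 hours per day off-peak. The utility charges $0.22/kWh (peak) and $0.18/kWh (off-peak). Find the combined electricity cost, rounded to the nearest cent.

$10.42

Peak energy = 0.21 kW × 4 h × 31 = 26.04 kWh
Off-peak energy = 0.21 kW × 4 h × 31 = 26.04 kWh
Cost = 26.04 × $0.22 + 26.04 × $0.18 = $5.7288 + $4.6872 = $10.42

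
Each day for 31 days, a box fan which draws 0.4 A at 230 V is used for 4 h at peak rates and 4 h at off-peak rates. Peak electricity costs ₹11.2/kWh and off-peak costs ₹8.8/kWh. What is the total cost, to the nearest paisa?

Power = 0.4 A × 230 V = 92 W = 0.092 kW
Peak energy = 0.092 kW × 4 h × 31 = 11.408 kWh
Off-peak energy = 0.092 kW × 4 h × 31 = 11.408 kWh
Cost = 11.408 × ₹11.2 + 11.408 × ₹8.8 = ₹127.7696 + ₹100.3904 = ₹228.16

₹228.16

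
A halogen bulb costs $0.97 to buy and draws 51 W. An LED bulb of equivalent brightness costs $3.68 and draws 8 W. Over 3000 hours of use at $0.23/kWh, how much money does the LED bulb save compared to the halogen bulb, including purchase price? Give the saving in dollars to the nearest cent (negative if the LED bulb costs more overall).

$26.96

halogen bulb: $0.97 + (51/1000) kW × 3000 h × $0.23 = $0.97 + $35.19 = $36.16
LED bulb: $3.68 + (8/1000) kW × 3000 h × $0.23 = $3.68 + $5.52 = $9.2
Saving = $36.16 − $9.2 = $26.96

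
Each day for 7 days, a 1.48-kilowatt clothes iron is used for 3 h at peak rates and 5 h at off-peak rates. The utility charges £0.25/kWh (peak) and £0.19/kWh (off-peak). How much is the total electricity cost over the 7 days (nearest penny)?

Peak energy = 1.48 kW × 3 h × 7 = 31.08 kWh
Off-peak energy = 1.48 kW × 5 h × 7 = 51.8 kWh
Cost = 31.08 × £0.25 + 51.8 × £0.19 = £7.77 + £9.842 = £17.61

£17.61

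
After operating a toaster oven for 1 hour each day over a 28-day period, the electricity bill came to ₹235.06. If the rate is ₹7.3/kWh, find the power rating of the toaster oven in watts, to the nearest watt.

1150 W

Energy = ₹235.06 ÷ ₹7.3/kWh = 32.2 kWh
Runtime = 1 h/day × 28 days = 28 h
Power = 32.2 kWh ÷ 28 h = 1.15 kW = 1150 W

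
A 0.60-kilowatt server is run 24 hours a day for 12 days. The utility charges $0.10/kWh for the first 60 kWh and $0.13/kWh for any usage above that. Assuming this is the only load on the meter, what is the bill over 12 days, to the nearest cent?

Runtime = 24 h × 12 = 288 h
Energy = 0.6 kW × 288 h = 172.8 kWh
Tier 1 (0–60 kWh): 60 × $0.10 = $6
Above 60 kWh: 112.8 × $0.13 = $14.664
Bill = $20.66

$20.66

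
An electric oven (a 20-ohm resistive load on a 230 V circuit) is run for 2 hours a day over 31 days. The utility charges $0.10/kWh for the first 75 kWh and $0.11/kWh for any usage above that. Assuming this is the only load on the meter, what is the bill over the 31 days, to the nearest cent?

$17.29

Power = V²/R = 230²/20 = 2645 W = 2.645 kW
Runtime = 2 h/day × 31 days = 62 h
Energy = 2.645 kW × 62 h = 163.99 kWh
Tier 1 (0–75 kWh): 75 × $0.10 = $7.5
Above 75 kWh: 88.99 × $0.11 = $9.7889
Bill = $17.29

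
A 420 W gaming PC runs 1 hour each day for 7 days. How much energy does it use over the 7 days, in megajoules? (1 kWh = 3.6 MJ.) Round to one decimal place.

Runtime = 1 h/day × 7 days = 7 h
Energy = 0.42 kW × 7 h = 2.94 kWh
= 2.94 × 3.6 MJ = 10.6 MJ

10.6 MJ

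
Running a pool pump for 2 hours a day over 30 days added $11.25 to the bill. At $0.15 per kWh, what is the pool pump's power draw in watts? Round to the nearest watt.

Energy = $11.25 ÷ $0.15/kWh = 75 kWh
Runtime = 2 h/day × 30 days = 60 h
Power = 75 kWh ÷ 60 h = 1.25 kW = 1250 W

1250 W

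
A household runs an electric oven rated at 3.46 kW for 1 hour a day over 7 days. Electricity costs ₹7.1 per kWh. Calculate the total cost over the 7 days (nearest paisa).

₹171.96

Runtime = 1 h/day × 7 days = 7 h
Energy = 3.46 kW × 7 h = 24.22 kWh
Cost = 24.22 kWh × ₹7.1/kWh = ₹171.96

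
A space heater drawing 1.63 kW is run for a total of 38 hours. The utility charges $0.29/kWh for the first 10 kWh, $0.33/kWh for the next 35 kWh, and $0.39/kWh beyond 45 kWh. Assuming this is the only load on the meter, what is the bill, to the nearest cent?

Energy = 1.63 kW × 38 h = 61.94 kWh
Tier 1 (0–10 kWh): 10 × $0.29 = $2.9
Tier 2 (10–45 kWh): 35 × $0.33 = $11.55
Above 45 kWh: 16.94 × $0.39 = $6.6066
Bill = $21.06

$21.06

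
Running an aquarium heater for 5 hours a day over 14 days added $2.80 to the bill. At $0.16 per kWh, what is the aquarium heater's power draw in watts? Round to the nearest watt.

250 W

Energy = $2.80 ÷ $0.16/kWh = 17.5 kWh
Runtime = 5 h/day × 14 days = 70 h
Power = 17.5 kWh ÷ 70 h = 0.25 kW = 250 W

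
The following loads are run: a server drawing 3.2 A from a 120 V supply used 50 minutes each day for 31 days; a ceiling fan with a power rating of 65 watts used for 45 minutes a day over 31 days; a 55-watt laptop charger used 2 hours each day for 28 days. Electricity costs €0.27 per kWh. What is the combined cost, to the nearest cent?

€3.92

server: Power = 3.2 A × 120 V = 384 W = 0.384 kW
server: Runtime = 50 min × 31 = 1550 min = 25.833333… h
server: 0.384 kW × 25.833333… h = 9.92 kWh
ceiling fan: Runtime = 45 min × 31 = 1395 min = 23.25 h
ceiling fan: 0.065 kW × 23.25 h = 1.51125 kWh
laptop charger: Runtime = 2 h/day × 28 days = 56 h
laptop charger: 0.055 kW × 56 h = 3.08 kWh
Total energy = 14.51125 kWh
Cost = 14.51125 × €0.27 = €3.92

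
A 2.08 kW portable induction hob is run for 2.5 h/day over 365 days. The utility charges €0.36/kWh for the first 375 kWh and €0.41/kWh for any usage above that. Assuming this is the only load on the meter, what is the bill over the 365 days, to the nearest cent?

Runtime = 2.5 h/day × 365 days = 912.5 h
Energy = 2.08 kW × 912.5 h = 1898 kWh
Tier 1 (0–375 kWh): 375 × €0.36 = €135
Above 375 kWh: 1523 × €0.41 = €624.43
Bill = €759.43

€759.43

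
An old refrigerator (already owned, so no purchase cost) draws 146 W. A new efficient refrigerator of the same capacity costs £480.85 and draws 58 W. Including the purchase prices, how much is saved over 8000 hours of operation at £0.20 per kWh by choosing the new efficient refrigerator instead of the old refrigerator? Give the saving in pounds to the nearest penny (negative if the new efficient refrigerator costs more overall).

-£340.05

old refrigerator: £0.00 + (146/1000) kW × 8000 h × £0.20 = £0.00 + £233.6 = £233.6
new efficient refrigerator: £480.85 + (58/1000) kW × 8000 h × £0.20 = £480.85 + £92.8 = £573.65
Saving = £233.6 − £573.65 = −£340.05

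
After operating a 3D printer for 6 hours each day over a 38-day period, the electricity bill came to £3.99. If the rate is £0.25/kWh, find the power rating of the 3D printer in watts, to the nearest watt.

70 W

Energy = £3.99 ÷ £0.25/kWh = 15.96 kWh
Runtime = 6 h/day × 38 days = 228 h
Power = 15.96 kWh ÷ 228 h = 0.07 kW = 70 W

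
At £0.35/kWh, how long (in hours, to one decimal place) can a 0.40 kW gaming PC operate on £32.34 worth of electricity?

231.0 h

Energy available = £32.34 ÷ £0.35/kWh = 92.4 kWh
Hours = 92.4 kWh ÷ 0.4 kW = 231.0 h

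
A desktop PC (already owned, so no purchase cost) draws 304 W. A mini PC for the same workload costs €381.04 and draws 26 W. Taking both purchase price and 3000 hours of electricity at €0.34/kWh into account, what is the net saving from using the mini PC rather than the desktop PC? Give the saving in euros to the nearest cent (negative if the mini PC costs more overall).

desktop PC: €0.00 + (304/1000) kW × 3000 h × €0.34 = €0.00 + €310.08 = €310.08
mini PC: €381.04 + (26/1000) kW × 3000 h × €0.34 = €381.04 + €26.52 = €407.56
Saving = €310.08 − €407.56 = −€97.48

-€97.48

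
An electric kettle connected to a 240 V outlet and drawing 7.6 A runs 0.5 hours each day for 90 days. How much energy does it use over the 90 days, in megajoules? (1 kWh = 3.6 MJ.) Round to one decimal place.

Power = 7.6 A × 240 V = 1824 W = 1.824 kW
Runtime = 0.5 h/day × 90 days = 45 h
Energy = 1.824 kW × 45 h = 82.08 kWh
= 82.08 × 3.6 MJ = 295.5 MJ

295.5 MJ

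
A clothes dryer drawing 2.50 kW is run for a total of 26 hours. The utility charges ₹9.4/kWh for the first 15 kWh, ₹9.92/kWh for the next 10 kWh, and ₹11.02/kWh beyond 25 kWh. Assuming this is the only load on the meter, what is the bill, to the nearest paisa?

Energy = 2.5 kW × 26 h = 65 kWh
Tier 1 (0–15 kWh): 15 × ₹9.4 = ₹141
Tier 2 (15–25 kWh): 10 × ₹9.92 = ₹99.2
Above 25 kWh: 40 × ₹11.02 = ₹440.8
Bill = ₹681.00

₹681.00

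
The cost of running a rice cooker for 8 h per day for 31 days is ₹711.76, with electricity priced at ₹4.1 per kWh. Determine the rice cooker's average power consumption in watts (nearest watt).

Energy = ₹711.76 ÷ ₹4.1/kWh = 173.6 kWh
Runtime = 8 h/day × 31 days = 248 h
Power = 173.6 kWh ÷ 248 h = 0.7 kW = 700 W

700 W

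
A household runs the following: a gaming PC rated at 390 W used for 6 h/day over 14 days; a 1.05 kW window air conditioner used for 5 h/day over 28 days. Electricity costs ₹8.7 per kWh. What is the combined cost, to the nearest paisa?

₹1563.91

gaming PC: Runtime = 6 h/day × 14 days = 84 h
gaming PC: 0.39 kW × 84 h = 32.76 kWh
window air conditioner: Runtime = 5 h/day × 28 days = 140 h
window air conditioner: 1.05 kW × 140 h = 147 kWh
Total energy = 179.76 kWh
Cost = 179.76 × ₹8.7 = ₹1563.91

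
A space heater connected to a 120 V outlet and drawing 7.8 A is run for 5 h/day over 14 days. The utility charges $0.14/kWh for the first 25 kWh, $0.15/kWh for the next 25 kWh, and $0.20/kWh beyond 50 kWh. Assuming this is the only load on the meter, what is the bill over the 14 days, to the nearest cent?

Power = 7.8 A × 120 V = 936 W = 0.936 kW
Runtime = 5 h/day × 14 days = 70 h
Energy = 0.936 kW × 70 h = 65.52 kWh
Tier 1 (0–25 kWh): 25 × $0.14 = $3.5
Tier 2 (25–50 kWh): 25 × $0.15 = $3.75
Above 50 kWh: 15.52 × $0.20 = $3.104
Bill = $10.35

$10.35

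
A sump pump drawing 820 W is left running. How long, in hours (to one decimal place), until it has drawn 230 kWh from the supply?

Hours = 230 kWh ÷ 0.82 kW = 280.5 h

280.5 h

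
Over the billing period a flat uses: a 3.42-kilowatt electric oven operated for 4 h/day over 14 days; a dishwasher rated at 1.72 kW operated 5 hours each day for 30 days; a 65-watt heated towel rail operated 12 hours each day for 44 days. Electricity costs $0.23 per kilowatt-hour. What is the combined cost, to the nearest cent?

electric oven: Runtime = 4 h/day × 14 days = 56 h
electric oven: 3.42 kW × 56 h = 191.52 kWh
dishwasher: Runtime = 5 h/day × 30 days = 150 h
dishwasher: 1.72 kW × 150 h = 258 kWh
heated towel rail: Runtime = 12 h/day × 44 days = 528 h
heated towel rail: 0.065 kW × 528 h = 34.32 kWh
Total energy = 483.84 kWh
Cost = 483.84 × $0.23 = $111.28

$111.28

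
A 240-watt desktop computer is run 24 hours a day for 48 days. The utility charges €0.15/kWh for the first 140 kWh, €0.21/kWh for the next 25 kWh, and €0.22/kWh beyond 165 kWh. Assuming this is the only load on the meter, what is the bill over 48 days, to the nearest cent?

Runtime = 24 h × 48 = 1152 h
Energy = 0.24 kW × 1152 h = 276.48 kWh
Tier 1 (0–140 kWh): 140 × €0.15 = €21
Tier 2 (140–165 kWh): 25 × €0.21 = €5.25
Above 165 kWh: 111.48 × €0.22 = €24.5256
Bill = €50.78

€50.78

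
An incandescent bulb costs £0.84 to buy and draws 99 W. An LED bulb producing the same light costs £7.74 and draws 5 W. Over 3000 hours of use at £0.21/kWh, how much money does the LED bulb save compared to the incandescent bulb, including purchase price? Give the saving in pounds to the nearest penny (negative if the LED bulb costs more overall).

incandescent bulb: £0.84 + (99/1000) kW × 3000 h × £0.21 = £0.84 + £62.37 = £63.21
LED bulb: £7.74 + (5/1000) kW × 3000 h × £0.21 = £7.74 + £3.15 = £10.89
Saving = £63.21 − £10.89 = £52.32

£52.32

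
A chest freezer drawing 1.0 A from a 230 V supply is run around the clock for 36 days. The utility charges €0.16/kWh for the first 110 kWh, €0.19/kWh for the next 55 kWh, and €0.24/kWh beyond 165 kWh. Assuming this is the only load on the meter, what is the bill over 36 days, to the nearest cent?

Power = 1.0 A × 230 V = 230 W = 0.23 kW
Runtime = 24 h × 36 = 864 h
Energy = 0.23 kW × 864 h = 198.72 kWh
Tier 1 (0–110 kWh): 110 × €0.16 = €17.6
Tier 2 (110–165 kWh): 55 × €0.19 = €10.45
Above 165 kWh: 33.72 × €0.24 = €8.0928
Bill = €36.14

€36.14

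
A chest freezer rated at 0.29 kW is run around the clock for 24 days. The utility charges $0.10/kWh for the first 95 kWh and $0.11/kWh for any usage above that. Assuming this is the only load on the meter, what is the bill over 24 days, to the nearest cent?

$17.42

Runtime = 24 h × 24 = 576 h
Energy = 0.29 kW × 576 h = 167.04 kWh
Tier 1 (0–95 kWh): 95 × $0.10 = $9.5
Above 95 kWh: 72.04 × $0.11 = $7.9244
Bill = $17.42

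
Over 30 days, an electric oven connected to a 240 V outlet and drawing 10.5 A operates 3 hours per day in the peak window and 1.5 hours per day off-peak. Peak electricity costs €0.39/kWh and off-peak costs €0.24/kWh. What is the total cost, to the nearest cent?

Power = 10.5 A × 240 V = 2520 W = 2.52 kW
Peak energy = 2.52 kW × 3 h × 30 = 226.8 kWh
Off-peak energy = 2.52 kW × 1.5 h × 30 = 113.4 kWh
Cost = 226.8 × €0.39 + 113.4 × €0.24 = €88.452 + €27.216 = €115.67

€115.67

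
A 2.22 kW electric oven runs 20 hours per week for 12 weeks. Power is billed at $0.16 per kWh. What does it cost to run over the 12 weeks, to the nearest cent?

Runtime = 20 h/week × 12 weeks = 240 h
Energy = 2.22 kW × 240 h = 532.8 kWh
Cost = 532.8 kWh × $0.16/kWh = $85.25

$85.25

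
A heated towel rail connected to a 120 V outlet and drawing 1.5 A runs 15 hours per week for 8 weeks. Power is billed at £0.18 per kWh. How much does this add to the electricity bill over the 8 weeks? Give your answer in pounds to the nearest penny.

£3.89

Power = 1.5 A × 120 V = 180 W = 0.18 kW
Runtime = 15 h/week × 8 weeks = 120 h
Energy = 0.18 kW × 120 h = 21.6 kWh
Cost = 21.6 kWh × £0.18/kWh = £3.89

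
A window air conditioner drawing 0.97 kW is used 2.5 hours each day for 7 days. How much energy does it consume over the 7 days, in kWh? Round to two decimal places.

16.98 kWh

Runtime = 2.5 h/day × 7 days = 17.5 h
Energy = 0.97 kW × 17.5 h = 16.975 kWh ≈ 16.98 kWh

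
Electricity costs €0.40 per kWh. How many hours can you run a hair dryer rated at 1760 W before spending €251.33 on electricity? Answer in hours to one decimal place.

Energy available = €251.33 ÷ €0.40/kWh = 628.325 kWh
Hours = 628.325 kWh ÷ 1.76 kW = 357.0 h

357.0 h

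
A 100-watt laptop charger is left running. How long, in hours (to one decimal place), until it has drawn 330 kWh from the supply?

Hours = 330 kWh ÷ 0.1 kW = 3300.0 h

3300.0 h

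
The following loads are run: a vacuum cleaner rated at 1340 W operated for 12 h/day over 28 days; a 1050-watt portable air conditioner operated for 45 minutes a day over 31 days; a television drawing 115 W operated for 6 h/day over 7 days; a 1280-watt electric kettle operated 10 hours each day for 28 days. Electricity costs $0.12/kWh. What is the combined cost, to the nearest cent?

$100.55

vacuum cleaner: Runtime = 12 h/day × 28 days = 336 h
vacuum cleaner: 1.34 kW × 336 h = 450.24 kWh
portable air conditioner: Runtime = 45 min × 31 = 1395 min = 23.25 h
portable air conditioner: 1.05 kW × 23.25 h = 24.4125 kWh
television: Runtime = 6 h/day × 7 days = 42 h
television: 0.115 kW × 42 h = 4.83 kWh
electric kettle: Runtime = 10 h/day × 28 days = 280 h
electric kettle: 1.28 kW × 280 h = 358.4 kWh
Total energy = 837.8825 kWh
Cost = 837.8825 × $0.12 = $100.55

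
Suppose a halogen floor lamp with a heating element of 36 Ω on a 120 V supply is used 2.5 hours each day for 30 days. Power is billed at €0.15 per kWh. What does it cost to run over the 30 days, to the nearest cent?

Power = V²/R = 120²/36 = 400 W = 0.4 kW
Runtime = 2.5 h/day × 30 days = 75 h
Energy = 0.4 kW × 75 h = 30 kWh
Cost = 30 kWh × €0.15/kWh = €4.50

€4.50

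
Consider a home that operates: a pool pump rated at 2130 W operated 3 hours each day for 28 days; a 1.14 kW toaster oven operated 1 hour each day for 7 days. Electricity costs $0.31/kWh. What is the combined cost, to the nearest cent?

pool pump: Runtime = 3 h/day × 28 days = 84 h
pool pump: 2.13 kW × 84 h = 178.92 kWh
toaster oven: Runtime = 1 h/day × 7 days = 7 h
toaster oven: 1.14 kW × 7 h = 7.98 kWh
Total energy = 186.9 kWh
Cost = 186.9 × $0.31 = $57.94

$57.94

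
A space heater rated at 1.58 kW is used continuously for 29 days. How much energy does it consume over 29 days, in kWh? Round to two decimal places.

Runtime = 24 h × 29 = 696 h
Energy = 1.58 kW × 696 h = 1099.68 kWh

1099.68 kWh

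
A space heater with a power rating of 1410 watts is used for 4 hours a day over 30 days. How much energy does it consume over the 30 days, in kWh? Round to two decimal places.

169.20 kWh

Runtime = 4 h/day × 30 days = 120 h
Energy = 1.41 kW × 120 h = 169.2 kWh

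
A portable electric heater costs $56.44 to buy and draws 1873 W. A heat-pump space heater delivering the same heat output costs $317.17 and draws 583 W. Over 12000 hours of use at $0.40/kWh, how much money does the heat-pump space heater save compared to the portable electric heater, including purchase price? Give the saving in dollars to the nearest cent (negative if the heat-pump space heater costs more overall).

portable electric heater: $56.44 + (1873/1000) kW × 12000 h × $0.40 = $56.44 + $8990.4 = $9046.84
heat-pump space heater: $317.17 + (583/1000) kW × 12000 h × $0.40 = $317.17 + $2798.4 = $3115.57
Saving = $9046.84 − $3115.57 = $5931.27

$5931.27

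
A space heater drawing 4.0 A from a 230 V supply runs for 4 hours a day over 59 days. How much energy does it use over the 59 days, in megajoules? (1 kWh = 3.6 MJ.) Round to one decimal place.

781.6 MJ

Power = 4.0 A × 230 V = 920 W = 0.92 kW
Runtime = 4 h/day × 59 days = 236 h
Energy = 0.92 kW × 236 h = 217.12 kWh
= 217.12 × 3.6 MJ = 781.6 MJ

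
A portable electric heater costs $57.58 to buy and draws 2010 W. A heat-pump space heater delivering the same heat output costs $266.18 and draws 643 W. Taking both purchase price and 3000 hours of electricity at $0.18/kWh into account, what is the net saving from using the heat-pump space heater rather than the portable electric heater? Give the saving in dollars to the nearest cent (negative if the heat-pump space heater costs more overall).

portable electric heater: $57.58 + (2010/1000) kW × 3000 h × $0.18 = $57.58 + $1085.4 = $1142.98
heat-pump space heater: $266.18 + (643/1000) kW × 3000 h × $0.18 = $266.18 + $347.22 = $613.4
Saving = $1142.98 − $613.4 = $529.58

$529.58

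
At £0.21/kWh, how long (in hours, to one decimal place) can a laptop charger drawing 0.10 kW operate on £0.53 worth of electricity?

25.2 h

Energy available = £0.53 ÷ £0.21/kWh = 2.5238 kWh
Hours = 2.5238 kWh ÷ 0.1 kW = 25.2 h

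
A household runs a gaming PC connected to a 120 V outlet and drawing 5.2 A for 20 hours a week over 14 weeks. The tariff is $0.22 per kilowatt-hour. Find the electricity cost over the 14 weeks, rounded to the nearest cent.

Power = 5.2 A × 120 V = 624 W = 0.624 kW
Runtime = 20 h/week × 14 weeks = 280 h
Energy = 0.624 kW × 280 h = 174.72 kWh
Cost = 174.72 kWh × $0.22/kWh = $38.44

$38.44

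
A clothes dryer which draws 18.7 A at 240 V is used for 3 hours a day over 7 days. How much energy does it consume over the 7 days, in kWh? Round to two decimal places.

94.25 kWh

Power = 18.7 A × 240 V = 4488 W = 4.488 kW
Runtime = 3 h/day × 7 days = 21 h
Energy = 4.488 kW × 21 h = 94.248 kWh ≈ 94.25 kWh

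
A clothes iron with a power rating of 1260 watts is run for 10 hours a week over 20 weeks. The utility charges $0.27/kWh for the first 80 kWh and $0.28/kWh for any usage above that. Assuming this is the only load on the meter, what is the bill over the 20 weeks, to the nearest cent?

Runtime = 10 h/week × 20 weeks = 200 h
Energy = 1.26 kW × 200 h = 252 kWh
Tier 1 (0–80 kWh): 80 × $0.27 = $21.6
Above 80 kWh: 172 × $0.28 = $48.16
Bill = $69.76

$69.76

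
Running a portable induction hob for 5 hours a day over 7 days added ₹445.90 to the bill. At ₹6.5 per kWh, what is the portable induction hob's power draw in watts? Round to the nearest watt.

Energy = ₹445.90 ÷ ₹6.5/kWh = 68.6 kWh
Runtime = 5 h/day × 7 days = 35 h
Power = 68.6 kWh ÷ 35 h = 1.96 kW = 1960 W

1960 W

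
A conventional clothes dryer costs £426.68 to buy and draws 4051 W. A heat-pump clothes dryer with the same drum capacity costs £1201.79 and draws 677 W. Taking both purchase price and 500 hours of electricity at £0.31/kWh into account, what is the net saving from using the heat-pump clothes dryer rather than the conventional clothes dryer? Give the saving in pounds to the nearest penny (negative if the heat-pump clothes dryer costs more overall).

-£252.14

conventional clothes dryer: £426.68 + (4051/1000) kW × 500 h × £0.31 = £426.68 + £627.905 = £1054.585
heat-pump clothes dryer: £1201.79 + (677/1000) kW × 500 h × £0.31 = £1201.79 + £104.935 = £1306.725
Saving = £1054.585 − £1306.725 = −£252.14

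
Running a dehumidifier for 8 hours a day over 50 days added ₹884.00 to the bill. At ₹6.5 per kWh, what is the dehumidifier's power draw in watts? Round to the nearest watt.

Energy = ₹884.00 ÷ ₹6.5/kWh = 136 kWh
Runtime = 8 h/day × 50 days = 400 h
Power = 136 kWh ÷ 400 h = 0.34 kW = 340 W

340 W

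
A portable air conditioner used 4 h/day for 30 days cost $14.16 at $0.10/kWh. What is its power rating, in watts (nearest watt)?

Energy = $14.16 ÷ $0.10/kWh = 141.6 kWh
Runtime = 4 h/day × 30 days = 120 h
Power = 141.6 kWh ÷ 120 h = 1.18 kW = 1180 W

1180 W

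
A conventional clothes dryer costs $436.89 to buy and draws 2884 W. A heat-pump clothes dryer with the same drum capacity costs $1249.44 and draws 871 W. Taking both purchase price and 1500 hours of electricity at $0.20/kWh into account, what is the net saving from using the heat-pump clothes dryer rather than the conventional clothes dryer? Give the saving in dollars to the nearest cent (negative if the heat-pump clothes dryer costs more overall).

-$208.65

conventional clothes dryer: $436.89 + (2884/1000) kW × 1500 h × $0.20 = $436.89 + $865.2 = $1302.09
heat-pump clothes dryer: $1249.44 + (871/1000) kW × 1500 h × $0.20 = $1249.44 + $261.3 = $1510.74
Saving = $1302.09 − $1510.74 = −$208.65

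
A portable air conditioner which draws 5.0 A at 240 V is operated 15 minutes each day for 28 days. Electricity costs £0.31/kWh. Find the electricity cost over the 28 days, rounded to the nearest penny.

£2.60

Power = 5.0 A × 240 V = 1200 W = 1.2 kW
Runtime = 15 min × 28 = 420 min = 7 h
Energy = 1.2 kW × 7 h = 8.4 kWh
Cost = 8.4 kWh × £0.31/kWh = £2.60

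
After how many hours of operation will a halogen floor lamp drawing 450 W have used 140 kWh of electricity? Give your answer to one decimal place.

Hours = 140 kWh ÷ 0.45 kW = 311.1 h

311.1 h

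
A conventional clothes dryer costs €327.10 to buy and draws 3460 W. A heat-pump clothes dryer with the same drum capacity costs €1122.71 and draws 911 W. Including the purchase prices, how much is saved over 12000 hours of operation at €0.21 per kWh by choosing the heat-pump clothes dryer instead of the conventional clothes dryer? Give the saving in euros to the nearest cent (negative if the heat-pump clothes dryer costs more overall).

conventional clothes dryer: €327.10 + (3460/1000) kW × 12000 h × €0.21 = €327.10 + €8719.2 = €9046.3
heat-pump clothes dryer: €1122.71 + (911/1000) kW × 12000 h × €0.21 = €1122.71 + €2295.72 = €3418.43
Saving = €9046.3 − €3418.43 = €5627.87

€5627.87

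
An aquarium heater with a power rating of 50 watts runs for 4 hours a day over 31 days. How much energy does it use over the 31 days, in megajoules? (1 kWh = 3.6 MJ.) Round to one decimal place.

Runtime = 4 h/day × 31 days = 124 h
Energy = 0.05 kW × 124 h = 6.2 kWh
= 6.2 × 3.6 MJ = 22.3 MJ

22.3 MJ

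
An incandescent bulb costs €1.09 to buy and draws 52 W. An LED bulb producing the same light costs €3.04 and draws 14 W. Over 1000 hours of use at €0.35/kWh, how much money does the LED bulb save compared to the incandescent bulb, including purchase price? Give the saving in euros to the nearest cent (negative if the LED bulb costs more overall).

€11.35

incandescent bulb: €1.09 + (52/1000) kW × 1000 h × €0.35 = €1.09 + €18.2 = €19.29
LED bulb: €3.04 + (14/1000) kW × 1000 h × €0.35 = €3.04 + €4.9 = €7.94
Saving = €19.29 − €7.94 = €11.35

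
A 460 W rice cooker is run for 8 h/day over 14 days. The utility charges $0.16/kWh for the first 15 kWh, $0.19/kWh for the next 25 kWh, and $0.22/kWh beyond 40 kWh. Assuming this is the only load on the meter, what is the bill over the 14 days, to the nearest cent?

$9.68

Runtime = 8 h/day × 14 days = 112 h
Energy = 0.46 kW × 112 h = 51.52 kWh
Tier 1 (0–15 kWh): 15 × $0.16 = $2.4
Tier 2 (15–40 kWh): 25 × $0.19 = $4.75
Above 40 kWh: 11.52 × $0.22 = $2.5344
Bill = $9.68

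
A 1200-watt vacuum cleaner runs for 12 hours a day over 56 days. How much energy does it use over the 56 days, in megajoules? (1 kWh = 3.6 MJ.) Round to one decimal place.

2903.0 MJ

Runtime = 12 h/day × 56 days = 672 h
Energy = 1.2 kW × 672 h = 806.4 kWh
= 806.4 × 3.6 MJ = 2903.0 MJ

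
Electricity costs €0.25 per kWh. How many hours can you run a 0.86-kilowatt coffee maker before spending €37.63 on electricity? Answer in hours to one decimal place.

Energy available = €37.63 ÷ €0.25/kWh = 150.52 kWh
Hours = 150.52 kWh ÷ 0.86 kW = 175.0 h

175.0 h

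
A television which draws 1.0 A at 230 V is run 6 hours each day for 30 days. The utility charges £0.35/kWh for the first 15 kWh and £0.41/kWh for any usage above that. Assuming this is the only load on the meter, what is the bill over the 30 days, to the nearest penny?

£16.07

Power = 1.0 A × 230 V = 230 W = 0.23 kW
Runtime = 6 h/day × 30 days = 180 h
Energy = 0.23 kW × 180 h = 41.4 kWh
Tier 1 (0–15 kWh): 15 × £0.35 = £5.25
Above 15 kWh: 26.4 × £0.41 = £10.824
Bill = £16.07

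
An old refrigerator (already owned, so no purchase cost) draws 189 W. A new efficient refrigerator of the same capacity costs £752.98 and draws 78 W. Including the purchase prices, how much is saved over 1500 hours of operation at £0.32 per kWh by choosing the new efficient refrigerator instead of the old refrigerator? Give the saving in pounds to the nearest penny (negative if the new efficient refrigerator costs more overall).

old refrigerator: £0.00 + (189/1000) kW × 1500 h × £0.32 = £0.00 + £90.72 = £90.72
new efficient refrigerator: £752.98 + (78/1000) kW × 1500 h × £0.32 = £752.98 + £37.44 = £790.42
Saving = £90.72 − £790.42 = −£699.7

-£699.70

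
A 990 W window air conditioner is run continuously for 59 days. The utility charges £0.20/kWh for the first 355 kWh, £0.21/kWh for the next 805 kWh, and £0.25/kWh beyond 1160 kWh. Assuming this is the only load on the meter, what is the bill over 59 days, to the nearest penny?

Runtime = 24 h × 59 = 1416 h
Energy = 0.99 kW × 1416 h = 1401.84 kWh
Tier 1 (0–355 kWh): 355 × £0.20 = £71
Tier 2 (355–1160 kWh): 805 × £0.21 = £169.05
Above 1160 kWh: 241.84 × £0.25 = £60.46
Bill = £300.51

£300.51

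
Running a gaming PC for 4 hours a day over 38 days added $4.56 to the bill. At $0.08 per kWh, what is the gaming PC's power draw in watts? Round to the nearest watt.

375 W

Energy = $4.56 ÷ $0.08/kWh = 57 kWh
Runtime = 4 h/day × 38 days = 152 h
Power = 57 kWh ÷ 152 h = 0.375 kW = 375 W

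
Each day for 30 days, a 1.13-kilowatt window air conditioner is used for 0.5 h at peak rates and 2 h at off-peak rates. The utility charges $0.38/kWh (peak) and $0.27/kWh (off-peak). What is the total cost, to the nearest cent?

$24.75

Peak energy = 1.13 kW × 0.5 h × 30 = 16.95 kWh
Off-peak energy = 1.13 kW × 2 h × 30 = 67.8 kWh
Cost = 16.95 × $0.38 + 67.8 × $0.27 = $6.441 + $18.306 = $24.75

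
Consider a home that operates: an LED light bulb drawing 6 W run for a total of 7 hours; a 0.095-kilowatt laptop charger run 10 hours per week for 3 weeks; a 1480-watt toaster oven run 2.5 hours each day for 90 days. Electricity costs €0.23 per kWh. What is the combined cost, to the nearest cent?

€77.26

LED light bulb: 0.006 kW × 7 h = 0.042 kWh
laptop charger: Runtime = 10 h/week × 3 weeks = 30 h
laptop charger: 0.095 kW × 30 h = 2.85 kWh
toaster oven: Runtime = 2.5 h/day × 90 days = 225 h
toaster oven: 1.48 kW × 225 h = 333 kWh
Total energy = 335.892 kWh
Cost = 335.892 × €0.23 = €77.26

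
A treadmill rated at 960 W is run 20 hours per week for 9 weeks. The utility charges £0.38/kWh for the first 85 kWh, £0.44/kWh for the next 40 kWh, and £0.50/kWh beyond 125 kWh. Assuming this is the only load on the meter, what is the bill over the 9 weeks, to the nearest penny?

Runtime = 20 h/week × 9 weeks = 180 h
Energy = 0.96 kW × 180 h = 172.8 kWh
Tier 1 (0–85 kWh): 85 × £0.38 = £32.3
Tier 2 (85–125 kWh): 40 × £0.44 = £17.6
Above 125 kWh: 47.8 × £0.50 = £23.9
Bill = £73.80

£73.80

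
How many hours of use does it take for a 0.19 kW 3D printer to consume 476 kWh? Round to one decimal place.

2505.3 h

Hours = 476 kWh ÷ 0.19 kW = 2505.3 h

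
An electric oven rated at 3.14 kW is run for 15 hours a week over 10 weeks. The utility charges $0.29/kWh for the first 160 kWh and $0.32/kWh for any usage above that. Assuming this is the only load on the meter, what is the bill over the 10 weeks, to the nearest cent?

Runtime = 15 h/week × 10 weeks = 150 h
Energy = 3.14 kW × 150 h = 471 kWh
Tier 1 (0–160 kWh): 160 × $0.29 = $46.4
Above 160 kWh: 311 × $0.32 = $99.52
Bill = $145.92

$145.92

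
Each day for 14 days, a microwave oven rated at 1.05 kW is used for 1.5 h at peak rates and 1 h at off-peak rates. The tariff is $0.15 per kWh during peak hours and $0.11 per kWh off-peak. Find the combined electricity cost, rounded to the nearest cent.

Peak energy = 1.05 kW × 1.5 h × 14 = 22.05 kWh
Off-peak energy = 1.05 kW × 1 h × 14 = 14.7 kWh
Cost = 22.05 × $0.15 + 14.7 × $0.11 = $3.3075 + $1.617 = $4.92

$4.92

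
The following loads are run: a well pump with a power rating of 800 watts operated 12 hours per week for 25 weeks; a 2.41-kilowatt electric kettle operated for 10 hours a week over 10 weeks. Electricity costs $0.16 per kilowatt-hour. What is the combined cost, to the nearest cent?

well pump: Runtime = 12 h/week × 25 weeks = 300 h
well pump: 0.8 kW × 300 h = 240 kWh
electric kettle: Runtime = 10 h/week × 10 weeks = 100 h
electric kettle: 2.41 kW × 100 h = 241 kWh
Total energy = 481 kWh
Cost = 481 × $0.16 = $76.96

$76.96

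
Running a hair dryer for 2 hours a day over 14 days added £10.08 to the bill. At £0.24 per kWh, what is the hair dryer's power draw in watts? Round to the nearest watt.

Energy = £10.08 ÷ £0.24/kWh = 42 kWh
Runtime = 2 h/day × 14 days = 28 h
Power = 42 kWh ÷ 28 h = 1.5 kW = 1500 W

1500 W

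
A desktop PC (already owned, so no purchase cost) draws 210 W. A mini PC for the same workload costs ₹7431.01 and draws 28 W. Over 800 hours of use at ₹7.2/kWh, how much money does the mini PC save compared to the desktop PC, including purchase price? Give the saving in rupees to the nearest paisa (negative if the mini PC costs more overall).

desktop PC: ₹0.00 + (210/1000) kW × 800 h × ₹7.2 = ₹0.00 + ₹1209.6 = ₹1209.6
mini PC: ₹7431.01 + (28/1000) kW × 800 h × ₹7.2 = ₹7431.01 + ₹161.28 = ₹7592.29
Saving = ₹1209.6 − ₹7592.29 = −₹6382.69

-₹6382.69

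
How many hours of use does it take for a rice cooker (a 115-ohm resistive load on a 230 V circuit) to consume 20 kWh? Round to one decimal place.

43.5 h

Power = V²/R = 230²/115 = 460 W = 0.46 kW
Hours = 20 kWh ÷ 0.46 kW = 43.5 h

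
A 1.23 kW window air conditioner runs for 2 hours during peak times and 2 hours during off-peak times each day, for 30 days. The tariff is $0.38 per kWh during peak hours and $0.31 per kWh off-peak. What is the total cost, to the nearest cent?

Peak energy = 1.23 kW × 2 h × 30 = 73.8 kWh
Off-peak energy = 1.23 kW × 2 h × 30 = 73.8 kWh
Cost = 73.8 × $0.38 + 73.8 × $0.31 = $28.044 + $22.878 = $50.92

$50.92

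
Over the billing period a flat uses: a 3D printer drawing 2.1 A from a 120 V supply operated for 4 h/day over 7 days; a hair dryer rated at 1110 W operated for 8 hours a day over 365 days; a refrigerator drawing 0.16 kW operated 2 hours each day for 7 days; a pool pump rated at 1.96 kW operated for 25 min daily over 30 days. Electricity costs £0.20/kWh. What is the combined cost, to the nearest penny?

3D printer: Power = 2.1 A × 120 V = 252 W = 0.252 kW
3D printer: Runtime = 4 h/day × 7 days = 28 h
3D printer: 0.252 kW × 28 h = 7.056 kWh
hair dryer: Runtime = 8 h/day × 365 days = 2920 h
hair dryer: 1.11 kW × 2920 h = 3241.2 kWh
refrigerator: Runtime = 2 h/day × 7 days = 14 h
refrigerator: 0.16 kW × 14 h = 2.24 kWh
pool pump: Runtime = 25 min × 30 = 750 min = 12.5 h
pool pump: 1.96 kW × 12.5 h = 24.5 kWh
Total energy = 3274.996 kWh
Cost = 3274.996 × £0.20 = £655.00

£655.00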